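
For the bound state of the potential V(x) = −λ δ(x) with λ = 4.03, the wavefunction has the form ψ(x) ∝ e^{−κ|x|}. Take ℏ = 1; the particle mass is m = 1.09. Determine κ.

κ = 4.39

Integrate −(ℏ²/2m)ψ'' − λδ(x)ψ = Eψ from −ε to +ε: the ψ'' term gives ψ'(0⁺) − ψ'(0⁻) and the δ term gives −(2mλ/ℏ²)ψ(0).
With ψ ∝ e^{−κ|x|} this yields −2κ = −2mλ/ℏ², so κ = mλ/ℏ² = 4.393.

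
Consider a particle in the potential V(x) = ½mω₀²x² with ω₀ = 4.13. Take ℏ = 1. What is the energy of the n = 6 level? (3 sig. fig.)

Using E_n = (n + ½)ℏω₀: E_6 = 6.5 × 4.13 = 26.85.

E = 26.8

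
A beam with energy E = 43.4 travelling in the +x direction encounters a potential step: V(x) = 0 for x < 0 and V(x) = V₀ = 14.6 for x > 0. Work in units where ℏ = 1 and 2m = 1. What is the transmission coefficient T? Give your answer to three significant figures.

T = 0.990

On each side the TISE gives plane waves with k = √(2m(E − V))/ℏ: k₁ = √(2·½·43.4) = 6.588, k₂ = √(2·½·28.8) = 5.367.
Matching ψ and ψ′ at x = 0 gives r = (k₁ − k₂)/(k₁ + k₂), so R = r² = 0.01044 and T = 1 − R = 0.9896.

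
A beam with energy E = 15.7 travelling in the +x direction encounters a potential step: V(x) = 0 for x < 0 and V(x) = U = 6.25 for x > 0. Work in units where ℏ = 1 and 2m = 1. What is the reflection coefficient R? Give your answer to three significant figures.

R = 0.0159

The wavenumbers are k₁ = √(2mE)/ℏ = 3.962 on the left and k₂ = √(2m(E − U))/ℏ = 3.074 on the right.
Continuity of ψ and ψ′ at the step yields the reflection amplitude r = (k₁ − k₂)/(k₁ + k₂) = 0.1262; thus R = |r|² = 0.01594, T = 0.9841.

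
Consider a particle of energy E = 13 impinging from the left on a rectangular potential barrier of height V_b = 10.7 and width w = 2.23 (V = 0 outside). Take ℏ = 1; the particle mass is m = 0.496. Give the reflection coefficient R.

E > V_b: inside the barrier k₂ = √(2m(E − V_b))/ℏ = 1.510, k₂w = 3.368.
T = [1 + V_b² sin²(k₂w) / (4E(E − V_b))]⁻¹ = 1/1.048 = 0.954.
R = 1 − T = 0.0462.

R = 0.0462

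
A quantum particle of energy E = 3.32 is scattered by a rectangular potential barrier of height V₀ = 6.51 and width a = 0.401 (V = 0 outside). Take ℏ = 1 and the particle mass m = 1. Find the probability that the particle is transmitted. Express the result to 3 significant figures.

T = 0.412

Since E < V₀ the interior solution is evanescent with decay constant κ = √(2m(V₀ − E))/ℏ = 2.526.
κa = 1.013, sinh(κa) = 1.195.
The exact tunnelling result is T⁻¹ = 1 + V₀² sinh²(κa) / [4E(V₀ − E)] = 2.429, so T = 0.412.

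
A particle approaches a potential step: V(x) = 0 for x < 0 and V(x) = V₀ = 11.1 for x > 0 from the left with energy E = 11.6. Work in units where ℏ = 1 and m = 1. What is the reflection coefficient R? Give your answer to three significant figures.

R = 0.431

The wavenumbers are k₁ = √(2mE)/ℏ = 4.817 on the left and k₂ = √(2m(E − V₀))/ℏ = 1.000 on the right.
Continuity of ψ and ψ′ at the step yields the reflection amplitude r = (k₁ − k₂)/(k₁ + k₂) = 0.6562; thus R = |r|² = 0.4305, T = 0.5695.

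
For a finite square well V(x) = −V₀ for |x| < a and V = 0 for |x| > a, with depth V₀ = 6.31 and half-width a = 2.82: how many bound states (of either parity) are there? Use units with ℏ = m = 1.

Define the well-strength parameter z₀ = (a/ℏ)√(2mV₀) = 2.82 × √(2·1·6.31) = 10.02.
A new bound state (alternating even/odd) appears each time z₀ passes a multiple of π/2, so N = ⌊2z₀/π⌋ + 1 = ⌊6.378⌋ + 1 = 7.

N = 7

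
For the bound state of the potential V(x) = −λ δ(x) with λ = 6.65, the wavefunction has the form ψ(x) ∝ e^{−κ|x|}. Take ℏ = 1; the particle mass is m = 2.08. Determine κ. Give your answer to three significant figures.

Integrate −(ℏ²/2m)ψ'' − λδ(x)ψ = Eψ from −ε to +ε: the ψ'' term gives ψ'(0⁺) − ψ'(0⁻) and the δ term gives −(2mλ/ℏ²)ψ(0).
With ψ ∝ e^{−κ|x|} this yields −2κ = −2mλ/ℏ², so κ = mλ/ℏ² = 13.83.

κ = 13.8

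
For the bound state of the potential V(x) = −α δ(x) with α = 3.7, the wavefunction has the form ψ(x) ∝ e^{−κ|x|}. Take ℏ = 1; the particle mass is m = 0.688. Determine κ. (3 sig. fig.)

Integrating the TISE across x = 0 gives the cusp condition ψ'(0⁺) − ψ'(0⁻) = −(2mα/ℏ²)ψ(0).
With ψ ∝ e^{−κ|x|} this yields −2κ = −2mα/ℏ², so κ = mα/ℏ² = 2.546.

κ = 2.55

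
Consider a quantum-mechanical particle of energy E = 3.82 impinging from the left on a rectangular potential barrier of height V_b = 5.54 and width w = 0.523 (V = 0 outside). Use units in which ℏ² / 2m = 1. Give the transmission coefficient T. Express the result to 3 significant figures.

T = 0.609

Since E < V_b the interior solution is evanescent with decay constant κ = √(2m(V_b − E))/ℏ = 1.311.
κw = 0.6859, sinh(κw) = 0.7410.
Matching ψ, ψ′ at both faces gives T = [1 + V_b² sinh²(κw) / (4E(V_b − E))]⁻¹ = 1/1.641 = 0.609.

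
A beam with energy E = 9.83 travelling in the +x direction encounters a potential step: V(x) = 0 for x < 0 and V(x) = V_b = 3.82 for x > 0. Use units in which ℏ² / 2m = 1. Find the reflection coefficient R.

R = 0.0150

The wavenumbers are k₁ = √(2mE)/ℏ = 3.135 on the left and k₂ = √(2m(E − V_b))/ℏ = 2.452 on the right.
Continuity of ψ and ψ′ at the step yields the reflection amplitude r = (k₁ − k₂)/(k₁ + k₂) = 0.1224; thus R = |r|² = 0.01498, T = 0.9850.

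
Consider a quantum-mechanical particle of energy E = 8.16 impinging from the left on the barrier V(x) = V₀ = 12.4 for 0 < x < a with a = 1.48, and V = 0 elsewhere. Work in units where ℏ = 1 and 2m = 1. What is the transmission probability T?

T = 0.00809

Since E < V₀ the interior solution is evanescent with decay constant κ = √(2m(V₀ − E))/ℏ = 2.059.
κa = 3.048, sinh(κa) = 10.51.
The exact tunnelling result is T⁻¹ = 1 + V₀² sinh²(κa) / [4E(V₀ − E)] = 123.7, so T = 0.00809.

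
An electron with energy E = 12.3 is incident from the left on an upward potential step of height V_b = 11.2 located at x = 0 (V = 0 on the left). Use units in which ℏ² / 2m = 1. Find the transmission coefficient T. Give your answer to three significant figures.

The wavenumbers are k₁ = √(2mE)/ℏ = 3.507 on the left and k₂ = √(2m(E − V_b))/ℏ = 1.049 on the right.
Matching ψ and ψ′ at x = 0 gives r = (k₁ − k₂)/(k₁ + k₂), so R = r² = 0.2912 and T = 1 − R = 0.7088.

T = 0.709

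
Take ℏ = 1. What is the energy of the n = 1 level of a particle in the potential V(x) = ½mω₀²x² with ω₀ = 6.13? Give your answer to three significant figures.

The oscillator eigenvalues are E_n = ℏω₀(n + ½), so E_1 = 6.13 × 1.5 = 9.195.

E = 9.20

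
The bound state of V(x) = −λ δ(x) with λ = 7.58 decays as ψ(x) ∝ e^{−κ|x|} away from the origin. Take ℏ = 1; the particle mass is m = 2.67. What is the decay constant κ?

Integrating the TISE across x = 0 gives the cusp condition ψ'(0⁺) − ψ'(0⁻) = −(2mλ/ℏ²)ψ(0).
With ψ ∝ e^{−κ|x|} this yields −2κ = −2mλ/ℏ², so κ = mλ/ℏ² = 20.24.

κ = 20.2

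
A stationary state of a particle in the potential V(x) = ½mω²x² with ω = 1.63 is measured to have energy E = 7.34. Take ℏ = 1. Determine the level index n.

E_n = ℏω(n + ½) ⇒ n = E/(ℏω) − ½ = 7.34/1.63 − 0.5 = 4.003 → n = 4.

n = 4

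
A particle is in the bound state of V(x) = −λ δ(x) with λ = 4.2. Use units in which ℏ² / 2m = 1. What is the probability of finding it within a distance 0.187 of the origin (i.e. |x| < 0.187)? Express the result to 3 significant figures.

P = 0.544

The normalised bound state is ψ = √κ e^{−κ|x|} with κ = mλ/ℏ² = 2.100.
P(|x| < d) = ∫_{−d}^{d} κ e^{−2κ|x|} dx = 1 − e^{−2κd} = 1 − e^{−0.7854} = 0.5441.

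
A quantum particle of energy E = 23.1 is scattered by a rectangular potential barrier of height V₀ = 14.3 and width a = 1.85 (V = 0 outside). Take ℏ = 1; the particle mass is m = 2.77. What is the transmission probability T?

E > V₀: inside the barrier k₂ = √(2m(E − V₀))/ℏ = 6.982, k₂a = 12.92.
Matching at both interfaces gives T⁻¹ = 1 + V₀² sin²(k₂a) / [4E(E − V₀)] = 1.030, hence T = 0.971.

T = 0.971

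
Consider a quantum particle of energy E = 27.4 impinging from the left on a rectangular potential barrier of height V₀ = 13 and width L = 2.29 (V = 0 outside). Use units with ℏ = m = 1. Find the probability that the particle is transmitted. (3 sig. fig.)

Above the barrier the interior wavenumber is k₂ = √(2m(E − V₀))/ℏ = 5.367, giving phase k₂L = 12.29.
Matching at both interfaces gives T⁻¹ = 1 + V₀² sin²(k₂L) / [4E(E − V₀)] = 1.008, hence T = 0.992.

T = 0.992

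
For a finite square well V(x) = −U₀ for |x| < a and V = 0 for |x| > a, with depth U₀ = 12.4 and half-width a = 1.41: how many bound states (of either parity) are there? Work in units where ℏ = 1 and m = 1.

The dimensionless depth is z₀ = a√(2mU₀)/ℏ = 1.41 × √(24.80) = 7.022.
The even/odd transcendental equations gain one root per π/2 in z₀, giving N = 1 + ⌊2z₀/π⌋ = 1 + ⌊4.470⌋ = 5.

N = 5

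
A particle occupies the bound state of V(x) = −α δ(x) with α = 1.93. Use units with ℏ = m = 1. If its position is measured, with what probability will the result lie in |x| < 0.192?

The normalised bound state is ψ = √κ e^{−κ|x|} with κ = mα/ℏ² = 1.930.
P(|x| < d) = ∫_{−d}^{d} κ e^{−2κ|x|} dx = 1 − e^{−2κd} = 1 − e^{−0.7411} = 0.5234.

P = 0.523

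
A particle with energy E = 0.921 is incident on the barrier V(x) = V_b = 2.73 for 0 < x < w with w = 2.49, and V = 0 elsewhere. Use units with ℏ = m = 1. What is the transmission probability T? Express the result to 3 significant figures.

T = 0.000275

Since E < V_b the interior solution is evanescent with decay constant κ = √(2m(V_b − E))/ℏ = 1.902.
κw = 4.736, sinh(κw) = 57.00.
Matching ψ, ψ′ at both faces gives T = [1 + V_b² sinh²(κw) / (4E(V_b − E))]⁻¹ = 1/3634 = 0.000275.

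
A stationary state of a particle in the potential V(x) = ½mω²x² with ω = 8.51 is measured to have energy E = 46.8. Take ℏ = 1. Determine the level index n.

n = 5

E_n = ℏω(n + ½) ⇒ n = E/(ℏω) − ½ = 46.8/8.51 − 0.5 = 4.999 → n = 5.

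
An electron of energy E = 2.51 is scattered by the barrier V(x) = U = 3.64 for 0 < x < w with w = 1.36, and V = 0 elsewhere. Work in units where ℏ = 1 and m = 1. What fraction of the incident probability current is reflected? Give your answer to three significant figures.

E < U: inside the barrier ψ ∝ e^{±κx} with κ = √(2m(U − E))/ℏ = 1.503.
κw = 2.045, sinh(κw) = 3.798.
The exact tunnelling result is T⁻¹ = 1 + U² sinh²(κw) / [4E(U − E)] = 17.85, so T = 0.0560.
R = 1 − T = 0.944.

R = 0.944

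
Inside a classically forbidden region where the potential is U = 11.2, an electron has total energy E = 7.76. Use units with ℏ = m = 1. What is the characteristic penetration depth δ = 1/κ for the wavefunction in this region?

Since E < U the TISE in this region is ψ'' = κ²ψ with κ = √(2m(U − E))/ℏ.
κ = √(2 × 1 × 3.44) = 2.623. The penetration depth is δ = 1/κ = 0.381.

δ = 0.381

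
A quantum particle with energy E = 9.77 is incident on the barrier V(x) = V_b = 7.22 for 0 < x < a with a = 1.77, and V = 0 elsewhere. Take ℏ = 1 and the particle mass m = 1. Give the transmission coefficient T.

T = 0.770

E > V_b: inside the barrier k₂ = √(2m(E − V_b))/ℏ = 2.258, k₂a = 3.997.
T = [1 + V_b² sin²(k₂a) / (4E(E − V_b))]⁻¹ = 1/1.298 = 0.770.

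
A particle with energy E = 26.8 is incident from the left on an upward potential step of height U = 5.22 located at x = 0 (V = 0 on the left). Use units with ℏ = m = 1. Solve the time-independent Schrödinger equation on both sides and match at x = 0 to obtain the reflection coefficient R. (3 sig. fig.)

R = 0.00293

On each side the TISE gives plane waves with k = √(2m(E − V))/ℏ: k₁ = √(2·1·26.8) = 7.321, k₂ = √(2·1·21.58) = 6.570.
Continuity of ψ and ψ′ at the step yields the reflection amplitude r = (k₁ − k₂)/(k₁ + k₂) = 0.05411; thus R = |r|² = 0.002927, T = 0.9971.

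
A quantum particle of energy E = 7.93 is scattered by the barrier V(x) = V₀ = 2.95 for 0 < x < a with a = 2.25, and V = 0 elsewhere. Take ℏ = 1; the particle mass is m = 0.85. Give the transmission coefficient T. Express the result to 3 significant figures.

T = 0.996

Above the barrier the interior wavenumber is k₂ = √(2m(E − V₀))/ℏ = 2.910, giving phase k₂a = 6.547.
T = [1 + V₀² sin²(k₂a) / (4E(E − V₀))]⁻¹ = 1/1.004 = 0.996.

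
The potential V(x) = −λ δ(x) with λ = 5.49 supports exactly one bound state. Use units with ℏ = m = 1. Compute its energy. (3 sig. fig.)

E = -15.1

The bound state is ψ(x) = √κ e^{−κ|x|}. The derivative jump ψ'(0⁺) − ψ'(0⁻) = −(2mλ/ℏ²)ψ(0) fixes κ = mλ/ℏ² = 5.490.
Then E = −ℏ²κ²/(2m) = −mλ²/(2ℏ²) = -15.07.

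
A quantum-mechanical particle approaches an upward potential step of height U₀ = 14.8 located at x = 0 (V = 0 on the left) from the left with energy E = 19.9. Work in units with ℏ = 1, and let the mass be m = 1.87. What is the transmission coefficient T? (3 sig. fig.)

T = 0.893

On each side the TISE gives plane waves with k = √(2m(E − V))/ℏ: k₁ = √(2·1.87·19.9) = 8.627, k₂ = √(2·1.87·5.1) = 4.367.
Matching ψ and ψ′ at x = 0 gives r = (k₁ − k₂)/(k₁ + k₂), so R = r² = 0.1075 and T = 1 − R = 0.8925.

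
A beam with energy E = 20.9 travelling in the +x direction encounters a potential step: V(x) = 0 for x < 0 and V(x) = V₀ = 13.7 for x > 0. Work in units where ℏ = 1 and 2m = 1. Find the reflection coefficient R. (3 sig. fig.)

R = 0.0677

On each side the TISE gives plane waves with k = √(2m(E − V))/ℏ: k₁ = √(2·½·20.9) = 4.572, k₂ = √(2·½·7.2) = 2.683.
Continuity of ψ and ψ′ at the step yields the reflection amplitude r = (k₁ − k₂)/(k₁ + k₂) = 0.2603; thus R = |r|² = 0.06775, T = 0.9323.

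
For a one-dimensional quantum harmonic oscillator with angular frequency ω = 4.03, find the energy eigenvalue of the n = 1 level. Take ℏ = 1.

The oscillator eigenvalues are E_n = ℏω(n + ½), so E_1 = 4.03 × 1.5 = 6.045.

E = 6.05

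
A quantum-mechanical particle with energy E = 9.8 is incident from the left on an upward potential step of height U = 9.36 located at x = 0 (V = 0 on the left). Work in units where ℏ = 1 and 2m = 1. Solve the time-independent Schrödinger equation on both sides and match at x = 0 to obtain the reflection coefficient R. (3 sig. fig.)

On each side the TISE gives plane waves with k = √(2m(E − V))/ℏ: k₁ = √(2·½·9.8) = 3.130, k₂ = √(2·½·0.44) = 0.6633.
Matching ψ and ψ′ at x = 0 gives r = (k₁ − k₂)/(k₁ + k₂), so R = r² = 0.4229 and T = 1 − R = 0.5771.

R = 0.423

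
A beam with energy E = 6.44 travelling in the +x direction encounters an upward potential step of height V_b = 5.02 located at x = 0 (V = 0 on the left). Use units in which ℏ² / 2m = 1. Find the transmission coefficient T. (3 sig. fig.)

T = 0.870

On each side the TISE gives plane waves with k = √(2m(E − V))/ℏ: k₁ = √(2·½·6.44) = 2.538, k₂ = √(2·½·1.42) = 1.192.
Matching ψ and ψ′ at x = 0 gives r = (k₁ − k₂)/(k₁ + k₂), so R = r² = 0.1303 and T = 1 − R = 0.8697.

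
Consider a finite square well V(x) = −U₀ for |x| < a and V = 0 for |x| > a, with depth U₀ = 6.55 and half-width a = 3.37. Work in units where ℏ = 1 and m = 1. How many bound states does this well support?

Define the well-strength parameter z₀ = (a/ℏ)√(2mU₀) = 3.37 × √(2·1·6.55) = 12.20.
A new bound state (alternating even/odd) appears each time z₀ passes a multiple of π/2, so N = ⌊2z₀/π⌋ + 1 = ⌊7.765⌋ + 1 = 8.

N = 8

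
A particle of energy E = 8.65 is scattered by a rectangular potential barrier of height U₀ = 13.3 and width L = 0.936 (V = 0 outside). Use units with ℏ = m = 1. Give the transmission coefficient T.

E < U₀: inside the barrier ψ ∝ e^{±κx} with κ = √(2m(U₀ − E))/ℏ = 3.050.
κL = 2.854, sinh(κL) = 8.653.
The exact tunnelling result is T⁻¹ = 1 + U₀² sinh²(κL) / [4E(U₀ − E)] = 83.33, so T = 0.0120.

T = 0.0120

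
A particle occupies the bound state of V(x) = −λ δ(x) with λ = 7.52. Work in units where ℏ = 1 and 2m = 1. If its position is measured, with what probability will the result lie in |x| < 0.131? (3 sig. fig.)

P = 0.627

The normalised bound state is ψ = √κ e^{−κ|x|} with κ = mλ/ℏ² = 3.760.
P(|x| < d) = ∫_{−d}^{d} κ e^{−2κ|x|} dx = 1 − e^{−2κd} = 1 − e^{−0.9851} = 0.6266.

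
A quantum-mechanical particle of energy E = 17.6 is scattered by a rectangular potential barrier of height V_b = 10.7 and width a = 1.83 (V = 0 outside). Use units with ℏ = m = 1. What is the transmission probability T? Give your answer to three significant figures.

E > V_b: inside the barrier k₂ = √(2m(E − V_b))/ℏ = 3.715, k₂a = 6.798.
Matching at both interfaces gives T⁻¹ = 1 + V_b² sin²(k₂a) / [4E(E − V_b)] = 1.057, hence T = 0.946.

T = 0.946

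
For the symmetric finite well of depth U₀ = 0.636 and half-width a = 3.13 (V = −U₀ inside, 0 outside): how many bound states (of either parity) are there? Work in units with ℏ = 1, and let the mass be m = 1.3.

Define the well-strength parameter z₀ = (a/ℏ)√(2mU₀) = 3.13 × √(2·1.3·0.636) = 4.025.
A new bound state (alternating even/odd) appears each time z₀ passes a multiple of π/2, so N = ⌊2z₀/π⌋ + 1 = ⌊2.562⌋ + 1 = 3.

N = 3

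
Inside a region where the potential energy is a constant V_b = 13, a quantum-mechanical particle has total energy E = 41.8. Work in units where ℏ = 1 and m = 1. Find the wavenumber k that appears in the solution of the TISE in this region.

With E > V_b the solution is oscillatory, ψ ∝ e^{±ikx} with k = √(2m(E − V_b))/ℏ.
k = √(2 × 1 × 28.8) = 7.589.

k = 7.59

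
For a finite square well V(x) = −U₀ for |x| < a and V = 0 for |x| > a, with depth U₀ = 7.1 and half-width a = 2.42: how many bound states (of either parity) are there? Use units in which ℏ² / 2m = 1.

Define the well-strength parameter z₀ = (a/ℏ)√(2mU₀) = 2.42 × √(2·0.5·7.1) = 6.448.
A new bound state (alternating even/odd) appears each time z₀ passes a multiple of π/2, so N = ⌊2z₀/π⌋ + 1 = ⌊4.105⌋ + 1 = 5.

N = 5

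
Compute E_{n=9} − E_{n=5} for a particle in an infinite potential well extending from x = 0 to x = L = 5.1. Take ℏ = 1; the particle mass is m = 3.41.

ΔE = 3.12

E_n = n²π²ℏ²/(2mL²), so ΔE = (9² − 5²) π²ℏ²/(2mL²).
ΔE = 56 × π² / (2 × 3.41 × 5.1²) = 3.116.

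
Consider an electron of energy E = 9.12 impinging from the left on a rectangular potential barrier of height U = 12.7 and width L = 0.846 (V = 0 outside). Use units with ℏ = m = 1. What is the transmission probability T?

Since E < U the interior solution is evanescent with decay constant κ = √(2m(U − E))/ℏ = 2.676.
κL = 2.264, sinh(κL) = 4.758.
Matching ψ, ψ′ at both faces gives T = [1 + U² sinh²(κL) / (4E(U − E))]⁻¹ = 1/28.95 = 0.0345.

T = 0.0345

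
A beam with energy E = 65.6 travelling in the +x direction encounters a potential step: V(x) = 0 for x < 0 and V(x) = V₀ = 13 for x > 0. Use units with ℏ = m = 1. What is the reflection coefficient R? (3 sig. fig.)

On each side the TISE gives plane waves with k = √(2m(E − V))/ℏ: k₁ = √(2·1·65.6) = 11.45, k₂ = √(2·1·52.6) = 10.26.
Continuity of ψ and ψ′ at the step yields the reflection amplitude r = (k₁ − k₂)/(k₁ + k₂) = 0.05516; thus R = |r|² = 0.003042, T = 0.9970.

R = 0.00304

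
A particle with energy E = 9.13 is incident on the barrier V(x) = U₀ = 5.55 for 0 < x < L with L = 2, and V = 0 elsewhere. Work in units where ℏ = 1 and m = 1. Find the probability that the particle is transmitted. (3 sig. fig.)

T = 0.868

Above the barrier the interior wavenumber is k₂ = √(2m(E − U₀))/ℏ = 2.676, giving phase k₂L = 5.352.
Matching at both interfaces gives T⁻¹ = 1 + U₀² sin²(k₂L) / [4E(E − U₀)] = 1.152, hence T = 0.868.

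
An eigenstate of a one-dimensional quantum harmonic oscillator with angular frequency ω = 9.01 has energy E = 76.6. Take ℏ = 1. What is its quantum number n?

n = 8

E_n = ℏω(n + ½) ⇒ n = E/(ℏω) − ½ = 76.6/9.01 − 0.5 = 8.002 → n = 8.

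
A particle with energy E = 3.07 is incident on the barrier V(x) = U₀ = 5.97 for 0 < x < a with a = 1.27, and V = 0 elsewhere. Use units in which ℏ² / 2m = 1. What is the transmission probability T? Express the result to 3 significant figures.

E < U₀: inside the barrier ψ ∝ e^{±κx} with κ = √(2m(U₀ − E))/ℏ = 1.703.
κa = 2.163, sinh(κa) = 4.290.
Matching ψ, ψ′ at both faces gives T = [1 + U₀² sinh²(κa) / (4E(U₀ − E))]⁻¹ = 1/19.42 = 0.0515.

T = 0.0515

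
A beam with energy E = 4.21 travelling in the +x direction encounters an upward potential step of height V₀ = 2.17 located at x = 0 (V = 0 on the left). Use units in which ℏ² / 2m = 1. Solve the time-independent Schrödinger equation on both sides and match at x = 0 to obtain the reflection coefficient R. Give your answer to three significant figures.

The wavenumbers are k₁ = √(2mE)/ℏ = 2.052 on the left and k₂ = √(2m(E − V₀))/ℏ = 1.428 on the right.
Matching ψ and ψ′ at x = 0 gives r = (k₁ − k₂)/(k₁ + k₂), so R = r² = 0.03210 and T = 1 − R = 0.9679.

R = 0.0321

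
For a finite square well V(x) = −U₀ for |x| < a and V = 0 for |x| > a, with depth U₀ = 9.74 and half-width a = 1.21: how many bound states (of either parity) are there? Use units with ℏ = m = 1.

The dimensionless depth is z₀ = a√(2mU₀)/ℏ = 1.21 × √(19.48) = 5.340.
A new bound state (alternating even/odd) appears each time z₀ passes a multiple of π/2, so N = ⌊2z₀/π⌋ + 1 = ⌊3.400⌋ + 1 = 4.

N = 4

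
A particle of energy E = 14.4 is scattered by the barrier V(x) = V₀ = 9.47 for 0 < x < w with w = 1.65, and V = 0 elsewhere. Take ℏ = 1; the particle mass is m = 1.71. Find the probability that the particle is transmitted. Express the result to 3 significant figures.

T = 0.934

E > V₀: inside the barrier k₂ = √(2m(E − V₀))/ℏ = 4.106, k₂w = 6.775.
T = [1 + V₀² sin²(k₂w) / (4E(E − V₀))]⁻¹ = 1/1.070 = 0.934.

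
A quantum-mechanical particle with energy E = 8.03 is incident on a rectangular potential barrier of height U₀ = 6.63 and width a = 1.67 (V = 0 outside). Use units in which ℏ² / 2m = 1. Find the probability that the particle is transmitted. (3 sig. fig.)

Above the barrier the interior wavenumber is k₂ = √(2m(E − U₀))/ℏ = 1.183, giving phase k₂a = 1.976.
Matching at both interfaces gives T⁻¹ = 1 + U₀² sin²(k₂a) / [4E(E − U₀)] = 1.826, hence T = 0.548.

T = 0.548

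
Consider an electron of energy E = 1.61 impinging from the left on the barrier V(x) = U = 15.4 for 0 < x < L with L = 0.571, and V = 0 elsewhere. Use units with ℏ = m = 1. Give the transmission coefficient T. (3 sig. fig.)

E < U: inside the barrier ψ ∝ e^{±κx} with κ = √(2m(U − E))/ℏ = 5.252.
κL = 2.999, sinh(κL) = 10.00.
Matching ψ, ψ′ at both faces gives T = [1 + U² sinh²(κL) / (4E(U − E))]⁻¹ = 1/268.3 = 0.00373.

T = 0.00373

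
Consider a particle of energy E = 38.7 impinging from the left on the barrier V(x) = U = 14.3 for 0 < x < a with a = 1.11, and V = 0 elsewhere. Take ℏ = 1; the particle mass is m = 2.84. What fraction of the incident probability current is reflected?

E > U: inside the barrier k₂ = √(2m(E − U))/ℏ = 11.77, k₂a = 13.07.
Matching at both interfaces gives T⁻¹ = 1 + U² sin²(k₂a) / [4E(E − U)] = 1.012, hence T = 0.988.
R = 1 − T = 0.0123.

R = 0.0123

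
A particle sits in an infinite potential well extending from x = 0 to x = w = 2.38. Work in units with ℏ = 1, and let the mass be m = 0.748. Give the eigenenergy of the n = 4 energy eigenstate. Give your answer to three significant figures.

E = 18.6

Requiring ψ(0) = ψ(w) = 0 quantises k = nπ/w, hence E_n = ℏ²k²/2m = n²π²ℏ²/(2mw²).
E_4 = 4² × π² / (2 × 0.748 × 2.38²) = 18.64.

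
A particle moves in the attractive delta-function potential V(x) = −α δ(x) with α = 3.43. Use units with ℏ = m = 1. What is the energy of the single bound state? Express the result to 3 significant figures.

The bound state is ψ(x) = √κ e^{−κ|x|}. The derivative jump ψ'(0⁺) − ψ'(0⁻) = −(2mα/ℏ²)ψ(0) fixes κ = mα/ℏ² = 3.430.
Then E = −ℏ²κ²/(2m) = −mα²/(2ℏ²) = -5.882.

E = -5.88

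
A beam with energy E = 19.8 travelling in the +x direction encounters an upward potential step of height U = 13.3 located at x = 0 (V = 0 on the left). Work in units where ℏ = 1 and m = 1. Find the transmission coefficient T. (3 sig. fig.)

T = 0.926

The wavenumbers are k₁ = √(2mE)/ℏ = 6.293 on the left and k₂ = √(2m(E − U))/ℏ = 3.606 on the right.
Continuity of ψ and ψ′ at the step yields the reflection amplitude r = (k₁ − k₂)/(k₁ + k₂) = 0.2715; thus R = |r|² = 0.07371, T = 0.9263.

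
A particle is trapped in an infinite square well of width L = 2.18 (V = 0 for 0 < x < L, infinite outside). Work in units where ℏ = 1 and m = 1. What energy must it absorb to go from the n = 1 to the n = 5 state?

E_n = n²π²ℏ²/(2mL²), so ΔE = (5² − 1²) π²ℏ²/(2mL²).
ΔE = 24 × π² / (2 × 1 × 2.18²) = 24.92.

ΔE = 24.9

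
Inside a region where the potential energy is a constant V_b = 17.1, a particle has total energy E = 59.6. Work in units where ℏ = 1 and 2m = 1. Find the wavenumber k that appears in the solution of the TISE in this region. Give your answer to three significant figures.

k = 6.52

With E > V_b the solution is oscillatory, ψ ∝ e^{±ikx} with k = √(2m(E − V_b))/ℏ.
k = √(2 × 0.5 × 42.5) = 6.519.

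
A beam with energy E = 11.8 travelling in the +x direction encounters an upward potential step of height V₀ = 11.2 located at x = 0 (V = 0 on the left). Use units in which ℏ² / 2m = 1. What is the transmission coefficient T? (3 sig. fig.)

The wavenumbers are k₁ = √(2mE)/ℏ = 3.435 on the left and k₂ = √(2m(E − V₀))/ℏ = 0.7746 on the right.
Matching ψ and ψ′ at x = 0 gives r = (k₁ − k₂)/(k₁ + k₂), so R = r² = 0.3994 and T = 1 − R = 0.6006.

T = 0.601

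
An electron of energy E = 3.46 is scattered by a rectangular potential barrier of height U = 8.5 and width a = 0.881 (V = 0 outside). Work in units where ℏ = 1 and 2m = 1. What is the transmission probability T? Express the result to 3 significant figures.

T = 0.0714

E < U: inside the barrier ψ ∝ e^{±κx} with κ = √(2m(U − E))/ℏ = 2.245.
κa = 1.978, sinh(κa) = 3.544.
The exact tunnelling result is T⁻¹ = 1 + U² sinh²(κa) / [4E(U − E)] = 14.01, so T = 0.0714.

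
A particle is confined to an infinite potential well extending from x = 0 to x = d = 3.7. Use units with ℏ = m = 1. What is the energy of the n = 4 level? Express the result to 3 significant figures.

E = 5.77

Requiring ψ(0) = ψ(d) = 0 quantises k = nπ/d, hence E_n = ℏ²k²/2m = n²π²ℏ²/(2md²).
E_4 = 4² × π² / (2 × 1 × 3.7²) = 5.767.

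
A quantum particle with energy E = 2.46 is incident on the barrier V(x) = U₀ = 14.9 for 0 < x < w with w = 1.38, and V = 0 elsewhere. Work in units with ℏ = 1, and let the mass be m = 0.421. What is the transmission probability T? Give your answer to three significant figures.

Since E < U₀ the interior solution is evanescent with decay constant κ = √(2m(U₀ − E))/ℏ = 3.236.
κw = 4.466, sinh(κw) = 43.51.
The exact tunnelling result is T⁻¹ = 1 + U₀² sinh²(κw) / [4E(U₀ − E)] = 3435, so T = 0.000291.

T = 0.000291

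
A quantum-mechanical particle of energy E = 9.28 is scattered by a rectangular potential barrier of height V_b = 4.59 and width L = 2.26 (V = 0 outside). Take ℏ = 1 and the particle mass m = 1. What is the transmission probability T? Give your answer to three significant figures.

T = 0.959

Above the barrier the interior wavenumber is k₂ = √(2m(E − V_b))/ℏ = 3.063, giving phase k₂L = 6.922.
T = [1 + V_b² sin²(k₂L) / (4E(E − V_b))]⁻¹ = 1/1.043 = 0.959.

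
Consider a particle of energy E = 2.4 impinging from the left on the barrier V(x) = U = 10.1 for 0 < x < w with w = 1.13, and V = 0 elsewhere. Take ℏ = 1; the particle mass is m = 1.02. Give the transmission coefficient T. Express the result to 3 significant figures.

T = 0.000373

Since E < U the interior solution is evanescent with decay constant κ = √(2m(U − E))/ℏ = 3.963.
κw = 4.479, sinh(κw) = 44.05.
The exact tunnelling result is T⁻¹ = 1 + U² sinh²(κw) / [4E(U − E)] = 2679, so T = 0.000373.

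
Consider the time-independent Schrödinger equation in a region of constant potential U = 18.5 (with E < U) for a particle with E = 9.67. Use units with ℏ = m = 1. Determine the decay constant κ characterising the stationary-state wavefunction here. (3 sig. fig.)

Since E < U the TISE in this region is ψ'' = κ²ψ with κ = √(2m(U − E))/ℏ.
κ = √(2 × 1 × 8.83) = 4.202.

κ = 4.20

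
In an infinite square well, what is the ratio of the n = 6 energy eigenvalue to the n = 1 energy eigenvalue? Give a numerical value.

Since E_n ∝ n², the ratio is (6/1)² = 36.

36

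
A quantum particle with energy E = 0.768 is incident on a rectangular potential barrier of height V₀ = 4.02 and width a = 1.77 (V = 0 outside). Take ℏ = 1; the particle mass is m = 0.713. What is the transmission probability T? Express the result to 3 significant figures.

T = 0.00121

E < V₀: inside the barrier ψ ∝ e^{±κx} with κ = √(2m(V₀ − E))/ℏ = 2.153.
κa = 3.812, sinh(κa) = 22.60.
The exact tunnelling result is T⁻¹ = 1 + V₀² sinh²(κa) / [4E(V₀ − E)] = 827.3, so T = 0.00121.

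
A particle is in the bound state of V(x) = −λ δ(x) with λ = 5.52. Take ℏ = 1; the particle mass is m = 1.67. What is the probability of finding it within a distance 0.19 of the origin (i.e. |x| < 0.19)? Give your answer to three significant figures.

P = 0.970

The normalised bound state is ψ = √κ e^{−κ|x|} with κ = mλ/ℏ² = 9.218.
P(|x| < d) = ∫_{−d}^{d} κ e^{−2κ|x|} dx = 1 − e^{−2κd} = 1 − e^{−3.503} = 0.9699.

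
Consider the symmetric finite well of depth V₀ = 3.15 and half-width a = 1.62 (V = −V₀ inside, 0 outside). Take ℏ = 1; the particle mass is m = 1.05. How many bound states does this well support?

Define the well-strength parameter z₀ = (a/ℏ)√(2mV₀) = 1.62 × √(2·1.05·3.15) = 4.167.
The even/odd transcendental equations gain one root per π/2 in z₀, giving N = 1 + ⌊2z₀/π⌋ = 1 + ⌊2.653⌋ = 3.

N = 3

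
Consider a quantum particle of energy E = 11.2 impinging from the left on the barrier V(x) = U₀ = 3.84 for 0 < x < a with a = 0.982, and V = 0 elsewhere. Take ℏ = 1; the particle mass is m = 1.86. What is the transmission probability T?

Above the barrier the interior wavenumber is k₂ = √(2m(E − U₀))/ℏ = 5.233, giving phase k₂a = 5.138.
Matching at both interfaces gives T⁻¹ = 1 + U₀² sin²(k₂a) / [4E(E − U₀)] = 1.037, hence T = 0.964.

T = 0.964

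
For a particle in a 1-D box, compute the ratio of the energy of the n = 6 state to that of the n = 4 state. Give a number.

Since E_n ∝ n², the ratio is (6/4)² = 2.25.

2.25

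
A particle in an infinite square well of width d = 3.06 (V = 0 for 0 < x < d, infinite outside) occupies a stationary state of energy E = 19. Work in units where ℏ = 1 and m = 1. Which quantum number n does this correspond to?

For an infinite well E_n = n²π²ℏ²/(2md²), so n = (d/πℏ)√(2mE).
n = (3.06/π) × √(2 × 1 × 19) = 6.004 → n = 6.

n = 6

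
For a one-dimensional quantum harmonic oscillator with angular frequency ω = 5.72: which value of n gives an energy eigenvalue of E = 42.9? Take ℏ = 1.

Invert E_n = (n + ½)ℏω: n = E/ℏω − ½ = 7.000, so n = 7.

n = 7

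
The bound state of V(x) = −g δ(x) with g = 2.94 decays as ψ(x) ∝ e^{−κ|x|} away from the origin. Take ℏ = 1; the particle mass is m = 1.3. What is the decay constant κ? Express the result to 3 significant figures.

κ = 3.82

Integrate −(ℏ²/2m)ψ'' − gδ(x)ψ = Eψ from −ε to +ε: the ψ'' term gives ψ'(0⁺) − ψ'(0⁻) and the δ term gives −(2mg/ℏ²)ψ(0).
With ψ ∝ e^{−κ|x|} this yields −2κ = −2mg/ℏ², so κ = mg/ℏ² = 3.822.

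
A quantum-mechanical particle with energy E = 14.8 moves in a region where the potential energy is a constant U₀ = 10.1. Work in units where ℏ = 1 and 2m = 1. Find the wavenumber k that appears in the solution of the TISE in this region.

With E > U₀ the solution is oscillatory, ψ ∝ e^{±ikx} with k = √(2m(E − U₀))/ℏ.
k = √(2 × 0.5 × 4.7) = 2.168.

k = 2.17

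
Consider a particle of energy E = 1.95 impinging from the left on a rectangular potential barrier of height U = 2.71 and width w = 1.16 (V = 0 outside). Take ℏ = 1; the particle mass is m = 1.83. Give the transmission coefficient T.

Since E < U the interior solution is evanescent with decay constant κ = √(2m(U − E))/ℏ = 1.668.
κw = 1.935, sinh(κw) = 3.389.
Matching ψ, ψ′ at both faces gives T = [1 + U² sinh²(κw) / (4E(U − E))]⁻¹ = 1/15.23 = 0.0657.

T = 0.0657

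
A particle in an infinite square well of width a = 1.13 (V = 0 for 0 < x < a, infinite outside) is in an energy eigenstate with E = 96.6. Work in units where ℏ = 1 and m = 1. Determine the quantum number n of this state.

For an infinite well E_n = n²π²ℏ²/(2ma²), so n = (a/πℏ)√(2mE).
n = (1.13/π) × √(2 × 1 × 96.6) = 5.000 → n = 5.

n = 5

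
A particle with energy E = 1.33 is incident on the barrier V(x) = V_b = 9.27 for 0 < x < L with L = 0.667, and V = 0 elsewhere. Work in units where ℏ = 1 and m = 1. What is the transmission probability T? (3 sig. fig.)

T = 0.00966

E < V_b: inside the barrier ψ ∝ e^{±κx} with κ = √(2m(V_b − E))/ℏ = 3.985.
κL = 2.658, sinh(κL) = 7.099.
Matching ψ, ψ′ at both faces gives T = [1 + V_b² sinh²(κL) / (4E(V_b − E))]⁻¹ = 1/103.5 = 0.00966.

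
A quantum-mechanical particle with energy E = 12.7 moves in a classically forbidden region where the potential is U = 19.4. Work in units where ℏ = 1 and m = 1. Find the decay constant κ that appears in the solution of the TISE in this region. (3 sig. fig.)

Since E < U the TISE in this region is ψ'' = κ²ψ with κ = √(2m(U − E))/ℏ.
κ = √(2 × 1 × 6.7) = 3.661.

κ = 3.66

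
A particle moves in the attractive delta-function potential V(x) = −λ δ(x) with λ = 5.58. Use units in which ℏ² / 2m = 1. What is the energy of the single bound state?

The bound state is ψ(x) = √κ e^{−κ|x|}. The derivative jump ψ'(0⁺) − ψ'(0⁻) = −(2mλ/ℏ²)ψ(0) fixes κ = mλ/ℏ² = 2.790.
Then E = −ℏ²κ²/(2m) = −mλ²/(2ℏ²) = -7.784.

E = -7.78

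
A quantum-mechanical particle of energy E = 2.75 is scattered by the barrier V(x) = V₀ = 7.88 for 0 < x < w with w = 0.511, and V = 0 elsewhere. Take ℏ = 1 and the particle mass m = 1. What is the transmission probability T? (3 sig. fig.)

E < V₀: inside the barrier ψ ∝ e^{±κx} with κ = √(2m(V₀ − E))/ℏ = 3.203.
κw = 1.637, sinh(κw) = 2.472.
The exact tunnelling result is T⁻¹ = 1 + V₀² sinh²(κw) / [4E(V₀ − E)] = 7.724, so T = 0.129.

T = 0.129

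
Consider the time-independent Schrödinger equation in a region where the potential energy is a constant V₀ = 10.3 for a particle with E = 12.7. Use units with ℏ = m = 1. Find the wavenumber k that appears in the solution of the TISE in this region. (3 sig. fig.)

With E > V₀ the solution is oscillatory, ψ ∝ e^{±ikx} with k = √(2m(E − V₀))/ℏ.
k = √(2 × 1 × 2.4) = 2.191.

k = 2.19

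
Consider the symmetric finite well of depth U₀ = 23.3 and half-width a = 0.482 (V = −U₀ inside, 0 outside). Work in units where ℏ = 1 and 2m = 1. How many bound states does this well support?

The dimensionless depth is z₀ = a√(2mU₀)/ℏ = 0.482 × √(23.30) = 2.327.
A new bound state (alternating even/odd) appears each time z₀ passes a multiple of π/2, so N = ⌊2z₀/π⌋ + 1 = ⌊1.481⌋ + 1 = 2.

N = 2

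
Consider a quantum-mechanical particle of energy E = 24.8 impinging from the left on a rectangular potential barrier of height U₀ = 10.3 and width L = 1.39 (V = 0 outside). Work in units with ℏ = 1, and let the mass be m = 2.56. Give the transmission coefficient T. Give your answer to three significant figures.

E > U₀: inside the barrier k₂ = √(2m(E − U₀))/ℏ = 8.616, k₂L = 11.98.
Matching at both interfaces gives T⁻¹ = 1 + U₀² sin²(k₂L) / [4E(E − U₀)] = 1.023, hence T = 0.978.

T = 0.978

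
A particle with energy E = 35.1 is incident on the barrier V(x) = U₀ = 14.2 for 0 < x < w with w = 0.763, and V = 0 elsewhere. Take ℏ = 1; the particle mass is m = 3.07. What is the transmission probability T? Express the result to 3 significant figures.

E > U₀: inside the barrier k₂ = √(2m(E − U₀))/ℏ = 11.33, k₂w = 8.643.
T = [1 + U₀² sin²(k₂w) / (4E(E − U₀))]⁻¹ = 1/1.034 = 0.967.

T = 0.967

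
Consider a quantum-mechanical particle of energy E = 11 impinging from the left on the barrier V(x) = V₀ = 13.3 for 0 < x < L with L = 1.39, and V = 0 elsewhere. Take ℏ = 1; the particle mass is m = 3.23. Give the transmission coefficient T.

E < V₀: inside the barrier ψ ∝ e^{±κx} with κ = √(2m(V₀ − E))/ℏ = 3.855.
κL = 5.358, sinh(κL) = 106.1.
The exact tunnelling result is T⁻¹ = 1 + V₀² sinh²(κL) / [4E(V₀ − E)] = 19690, so T = 0.0000508.

T = 0.0000508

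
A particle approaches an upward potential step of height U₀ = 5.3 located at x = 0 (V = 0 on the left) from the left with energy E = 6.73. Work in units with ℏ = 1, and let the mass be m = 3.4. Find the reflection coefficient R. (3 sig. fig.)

R = 0.136

The wavenumbers are k₁ = √(2mE)/ℏ = 6.765 on the left and k₂ = √(2m(E − U₀))/ℏ = 3.118 on the right.
Continuity of ψ and ψ′ at the step yields the reflection amplitude r = (k₁ − k₂)/(k₁ + k₂) = 0.3690; thus R = |r|² = 0.1361, T = 0.8639.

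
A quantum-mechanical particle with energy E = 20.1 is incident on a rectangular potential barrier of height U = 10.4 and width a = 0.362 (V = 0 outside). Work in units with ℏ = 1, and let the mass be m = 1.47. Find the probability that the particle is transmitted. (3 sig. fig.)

E > U: inside the barrier k₂ = √(2m(E − U))/ℏ = 5.340, k₂a = 1.933.
T = [1 + U² sin²(k₂a) / (4E(E − U))]⁻¹ = 1/1.121 = 0.892.

T = 0.892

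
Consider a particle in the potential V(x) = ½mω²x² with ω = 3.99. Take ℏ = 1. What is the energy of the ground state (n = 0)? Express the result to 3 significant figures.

The oscillator eigenvalues are E_n = ℏω(n + ½), so E_0 = 3.99 × 0.5 = 1.995.

E = 2.00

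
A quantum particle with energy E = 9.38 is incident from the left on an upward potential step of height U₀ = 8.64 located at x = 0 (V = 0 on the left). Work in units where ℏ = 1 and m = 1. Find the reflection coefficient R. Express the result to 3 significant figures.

R = 0.315

The wavenumbers are k₁ = √(2mE)/ℏ = 4.331 on the left and k₂ = √(2m(E − U₀))/ℏ = 1.217 on the right.
Matching ψ and ψ′ at x = 0 gives r = (k₁ − k₂)/(k₁ + k₂), so R = r² = 0.3152 and T = 1 − R = 0.6848.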